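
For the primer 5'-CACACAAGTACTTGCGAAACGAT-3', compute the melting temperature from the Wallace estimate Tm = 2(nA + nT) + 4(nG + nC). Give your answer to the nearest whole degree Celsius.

66°C

Base counts: A=9, T=4, G=4, C=6 (length 23).
Tm = 2·(9+4) + 4·(4+6) = 2·13 + 4·10 = 26 + 40 = 66°C.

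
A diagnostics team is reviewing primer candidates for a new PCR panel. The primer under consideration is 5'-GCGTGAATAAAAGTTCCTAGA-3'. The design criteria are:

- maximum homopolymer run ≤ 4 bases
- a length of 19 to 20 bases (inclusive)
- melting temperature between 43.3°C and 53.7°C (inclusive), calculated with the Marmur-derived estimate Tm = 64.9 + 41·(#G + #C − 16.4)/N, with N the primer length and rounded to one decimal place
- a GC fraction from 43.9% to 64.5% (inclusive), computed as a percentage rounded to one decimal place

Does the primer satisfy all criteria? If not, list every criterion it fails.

Fails: length, GC content.

Base counts: A=8, T=5, G=5, C=3 (length 21).
homopolymer run: longest run = 4 ✓
length: length 21, outside 19–20 ✗
Tm: Tm = 64.9 + 41·(8 − 16.4)/21 = 48.5°C ✓
GC content: GC 8/21 = 38.1%, outside 43.9–64.5% ✗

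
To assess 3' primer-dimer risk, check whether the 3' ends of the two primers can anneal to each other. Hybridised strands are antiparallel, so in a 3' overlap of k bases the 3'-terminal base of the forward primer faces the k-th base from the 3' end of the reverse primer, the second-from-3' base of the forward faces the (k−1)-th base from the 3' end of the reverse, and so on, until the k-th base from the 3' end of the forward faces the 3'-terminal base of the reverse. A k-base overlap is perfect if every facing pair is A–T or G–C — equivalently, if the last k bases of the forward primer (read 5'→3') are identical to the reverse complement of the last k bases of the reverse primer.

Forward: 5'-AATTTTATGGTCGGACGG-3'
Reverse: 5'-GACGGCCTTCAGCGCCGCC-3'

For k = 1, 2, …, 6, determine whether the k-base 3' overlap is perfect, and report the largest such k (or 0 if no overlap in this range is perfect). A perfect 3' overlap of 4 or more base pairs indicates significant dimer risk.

Last 6 bases (5'→3') — forward …GGACGG, reverse …GCCGCC.
Reverse complement of the reverse primer's last 6 bases: GGCGGC; its first k bases are the reverse complement of the reverse primer's last k bases, so a perfect k-base overlap needs the forward primer's last k bases to equal them.
Comparing (forward last k vs required): k=1: G vs G ✓; k=2: GG vs GG ✓; k=3: CGG vs GGC ✗; k=4: ACGG vs GGCG ✗; k=5: GACGG vs GGCGG ✗; k=6: GGACGG vs GGCGGC ✗.
Perfect overlaps at k = 1, 2; the largest is 2.

Longest perfect overlap: 2 complementary base pairs; below the dimer-risk threshold (threshold 4).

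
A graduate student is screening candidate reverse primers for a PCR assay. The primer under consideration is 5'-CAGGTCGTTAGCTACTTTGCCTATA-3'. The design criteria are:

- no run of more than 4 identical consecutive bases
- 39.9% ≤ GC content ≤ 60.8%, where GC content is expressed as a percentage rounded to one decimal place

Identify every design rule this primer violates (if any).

Base counts: A=5, T=9, G=5, C=6 (length 25).
homopolymer run: longest run = 3 ✓
GC content: GC 11/25 = 44.0% ✓

Meets all criteria.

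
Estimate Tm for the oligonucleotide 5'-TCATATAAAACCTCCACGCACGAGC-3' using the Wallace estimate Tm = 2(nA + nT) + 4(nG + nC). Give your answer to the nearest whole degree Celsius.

Base counts: A=9, T=4, G=3, C=9 (length 25).
Tm = 2·(9+4) + 4·(3+9) = 2·13 + 4·12 = 26 + 48 = 74°C.

74°C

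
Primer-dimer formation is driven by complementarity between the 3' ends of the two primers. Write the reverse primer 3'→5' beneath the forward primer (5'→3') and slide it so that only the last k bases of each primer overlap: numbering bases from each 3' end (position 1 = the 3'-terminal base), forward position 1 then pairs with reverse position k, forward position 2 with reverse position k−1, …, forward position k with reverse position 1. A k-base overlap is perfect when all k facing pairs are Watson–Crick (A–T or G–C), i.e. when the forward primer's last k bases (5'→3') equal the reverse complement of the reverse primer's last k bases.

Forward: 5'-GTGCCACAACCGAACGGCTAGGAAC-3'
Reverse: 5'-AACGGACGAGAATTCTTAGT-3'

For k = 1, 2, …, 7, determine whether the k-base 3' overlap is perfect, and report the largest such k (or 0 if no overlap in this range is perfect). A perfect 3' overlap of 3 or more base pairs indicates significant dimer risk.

Last 7 bases (5'→3') — forward …TAGGAAC, reverse …TCTTAGT.
Reverse complement of the reverse primer's last 7 bases: ACTAAGA; its first k bases are the reverse complement of the reverse primer's last k bases, so a perfect k-base overlap needs the forward primer's last k bases to equal them.
Comparing (forward last k vs required): k=1: C vs A ✗; k=2: AC vs AC ✓; k=3: AAC vs ACT ✗; k=4: GAAC vs ACTA ✗; k=5: GGAAC vs ACTAA ✗; k=6: AGGAAC vs ACTAAG ✗; k=7: TAGGAAC vs ACTAAGA ✗.
Only k = 2 is perfect, so the longest perfect 3' overlap is 2.

Longest perfect overlap: 2 complementary base pairs; below the dimer-risk threshold (threshold 3).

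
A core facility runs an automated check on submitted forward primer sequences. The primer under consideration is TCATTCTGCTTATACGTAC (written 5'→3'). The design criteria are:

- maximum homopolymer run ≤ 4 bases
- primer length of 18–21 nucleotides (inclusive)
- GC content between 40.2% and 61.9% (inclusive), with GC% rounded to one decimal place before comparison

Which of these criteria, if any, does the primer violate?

Fails: GC content.

Base counts: A=4, T=8, G=2, C=5 (length 19).
homopolymer run: longest run = 2 ✓
length: length 19 ✓
GC content: GC 7/19 = 36.8%, outside 40.2–61.9% ✗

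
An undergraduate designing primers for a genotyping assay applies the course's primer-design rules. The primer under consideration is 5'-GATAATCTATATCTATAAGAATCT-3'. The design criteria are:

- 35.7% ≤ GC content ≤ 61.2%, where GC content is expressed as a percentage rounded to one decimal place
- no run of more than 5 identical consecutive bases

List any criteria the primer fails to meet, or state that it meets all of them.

Base counts: A=10, T=9, G=2, C=3 (length 24).
GC content: GC 5/24 = 20.8%, outside 35.7–61.2% ✗
homopolymer run: longest run = 2 ✓

Fails: GC content.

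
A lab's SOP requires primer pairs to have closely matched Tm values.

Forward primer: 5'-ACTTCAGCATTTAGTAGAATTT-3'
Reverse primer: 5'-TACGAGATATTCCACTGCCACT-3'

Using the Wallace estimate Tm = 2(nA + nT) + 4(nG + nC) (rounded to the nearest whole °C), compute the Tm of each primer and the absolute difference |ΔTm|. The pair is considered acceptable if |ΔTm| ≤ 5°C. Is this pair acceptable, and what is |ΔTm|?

|ΔTm| = 8°C; the pair is not acceptable.

Forward: A=7 T=9 G=3 C=3 → Tm = 2·16 + 4·6 = 56°C.
Reverse: A=6 T=6 G=3 C=7 → Tm = 2·12 + 4·10 = 64°C.
|ΔTm| = |56 − 64| = 8°C, > 5°C.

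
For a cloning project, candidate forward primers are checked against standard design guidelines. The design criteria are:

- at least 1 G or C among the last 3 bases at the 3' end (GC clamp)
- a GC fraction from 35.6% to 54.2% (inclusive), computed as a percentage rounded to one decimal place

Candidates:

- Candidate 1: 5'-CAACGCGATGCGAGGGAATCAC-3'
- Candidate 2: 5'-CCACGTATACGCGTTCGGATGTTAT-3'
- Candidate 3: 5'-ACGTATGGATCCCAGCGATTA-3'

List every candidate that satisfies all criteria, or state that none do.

None of the candidates satisfy all criteria.

Candidate 1 (22 nt, A=7 T=2 G=7 C=6): 3' end CAC has 2 G/C ✓; GC 13/22 = 59.1%, outside 35.6–54.2% ✗ — fails.
Candidate 2 (25 nt, A=5 T=8 G=6 C=6): 3' end TAT has 0 G/C, need ≥1 ✗; GC 12/25 = 48.0% ✓ — fails.
Candidate 3 (21 nt, A=6 T=5 G=5 C=5): 3' end TTA has 0 G/C, need ≥1 ✗; GC 10/21 = 47.6% ✓ — fails.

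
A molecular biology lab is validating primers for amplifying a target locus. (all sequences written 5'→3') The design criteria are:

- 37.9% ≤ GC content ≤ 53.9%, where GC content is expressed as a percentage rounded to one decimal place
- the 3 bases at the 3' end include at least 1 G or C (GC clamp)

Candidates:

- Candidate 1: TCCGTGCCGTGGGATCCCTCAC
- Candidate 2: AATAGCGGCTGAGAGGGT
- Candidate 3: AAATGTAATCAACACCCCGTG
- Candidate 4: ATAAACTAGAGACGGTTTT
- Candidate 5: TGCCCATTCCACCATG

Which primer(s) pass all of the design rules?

Candidate 1 (22 nt, A=2 T=5 G=6 C=9): GC 15/22 = 68.2%, outside 37.9–53.9% ✗; 3' end CAC has 2 G/C ✓ — fails.
Candidate 2 (18 nt, A=5 T=3 G=8 C=2): GC 10/18 = 55.6%, outside 37.9–53.9% ✗; 3' end GGT has 2 G/C ✓ — fails.
Candidate 3 (21 nt, A=8 T=4 G=3 C=6): GC 9/21 = 42.9% ✓; 3' end GTG has 2 G/C ✓ — passes.
Candidate 4 (19 nt, A=7 T=6 G=4 C=2): GC 6/19 = 31.6%, outside 37.9–53.9% ✗; 3' end TTT has 0 G/C, need ≥1 ✗ — fails.
Candidate 5 (16 nt, A=3 T=4 G=2 C=7): GC 9/16 = 56.3%, outside 37.9–53.9% ✗; 3' end ATG has 1 G/C ✓ — fails.

Candidate 3 only.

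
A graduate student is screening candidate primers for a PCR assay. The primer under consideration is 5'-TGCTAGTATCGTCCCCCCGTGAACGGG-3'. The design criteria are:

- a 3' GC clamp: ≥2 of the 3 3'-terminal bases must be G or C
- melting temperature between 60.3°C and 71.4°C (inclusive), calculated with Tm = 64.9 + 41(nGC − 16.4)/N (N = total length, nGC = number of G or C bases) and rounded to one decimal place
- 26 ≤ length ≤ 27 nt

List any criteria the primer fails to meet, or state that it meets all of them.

Base counts: A=4, T=6, G=8, C=9 (length 27).
GC clamp: 3' end GGG has 3 G/C ✓
Tm: Tm = 64.9 + 41·(17 − 16.4)/27 = 65.8°C ✓
length: length 27 ✓

Meets all criteria.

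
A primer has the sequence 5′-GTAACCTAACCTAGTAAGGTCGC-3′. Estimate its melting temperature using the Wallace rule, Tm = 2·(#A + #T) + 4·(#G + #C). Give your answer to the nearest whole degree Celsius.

Base counts: A=7, T=5, G=5, C=6 (length 23).
Tm = 2·(7+5) + 4·(5+6) = 2·12 + 4·11 = 24 + 44 = 68°C.

68°C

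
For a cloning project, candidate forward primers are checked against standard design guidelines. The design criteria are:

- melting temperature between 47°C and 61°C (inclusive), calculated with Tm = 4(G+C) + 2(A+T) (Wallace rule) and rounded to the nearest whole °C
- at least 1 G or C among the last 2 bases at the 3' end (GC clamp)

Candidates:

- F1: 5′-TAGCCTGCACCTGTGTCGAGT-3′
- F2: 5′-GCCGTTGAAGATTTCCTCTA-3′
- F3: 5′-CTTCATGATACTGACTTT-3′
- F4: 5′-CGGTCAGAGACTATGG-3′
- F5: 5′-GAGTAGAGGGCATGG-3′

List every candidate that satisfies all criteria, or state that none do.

F4 and F5.

F1 (21 nt, A=3 T=6 G=6 C=6): Tm = 2·9 + 4·12 = 66°C, outside 47–61°C ✗; 3' end GT has 1 G/C ✓ — fails.
F2 (20 nt, A=4 T=7 G=4 C=5): Tm = 2·11 + 4·9 = 58°C ✓; 3' end TA has 0 G/C, need ≥1 ✗ — fails.
F3 (18 nt, A=4 T=8 G=2 C=4): Tm = 2·12 + 4·6 = 48°C ✓; 3' end TT has 0 G/C, need ≥1 ✗ — fails.
F4 (16 nt, A=4 T=3 G=6 C=3): Tm = 2·7 + 4·9 = 50°C ✓; 3' end GG has 2 G/C ✓ — passes.
F5 (15 nt, A=4 T=2 G=8 C=1): Tm = 2·6 + 4·9 = 48°C ✓; 3' end GG has 2 G/C ✓ — passes.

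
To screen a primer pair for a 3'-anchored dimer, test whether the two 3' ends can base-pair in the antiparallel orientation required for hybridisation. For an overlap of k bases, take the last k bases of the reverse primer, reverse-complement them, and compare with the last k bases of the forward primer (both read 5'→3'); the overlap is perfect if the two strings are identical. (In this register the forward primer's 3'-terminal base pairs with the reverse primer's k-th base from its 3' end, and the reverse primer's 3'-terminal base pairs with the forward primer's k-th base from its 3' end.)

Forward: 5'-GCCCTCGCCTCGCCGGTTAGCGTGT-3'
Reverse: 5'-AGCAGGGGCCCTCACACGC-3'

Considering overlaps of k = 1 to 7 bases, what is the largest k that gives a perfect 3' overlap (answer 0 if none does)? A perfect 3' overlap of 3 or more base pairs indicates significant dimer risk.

Longest perfect overlap: 6 complementary base pairs; significant dimer risk (threshold 3).

Last 7 bases (5'→3') — forward …AGCGTGT, reverse …CACACGC.
Reverse complement of the reverse primer's last 7 bases: GCGTGTG; its first k bases are the reverse complement of the reverse primer's last k bases, so a perfect k-base overlap needs the forward primer's last k bases to equal them.
Comparing (forward last k vs required): k=1: T vs G ✗; k=2: GT vs GC ✗; k=3: TGT vs GCG ✗; k=4: GTGT vs GCGT ✗; k=5: CGTGT vs GCGTG ✗; k=6: GCGTGT vs GCGTGT ✓; k=7: AGCGTGT vs GCGTGTG ✗.
Only k = 6 is perfect, so the longest perfect 3' overlap is 6.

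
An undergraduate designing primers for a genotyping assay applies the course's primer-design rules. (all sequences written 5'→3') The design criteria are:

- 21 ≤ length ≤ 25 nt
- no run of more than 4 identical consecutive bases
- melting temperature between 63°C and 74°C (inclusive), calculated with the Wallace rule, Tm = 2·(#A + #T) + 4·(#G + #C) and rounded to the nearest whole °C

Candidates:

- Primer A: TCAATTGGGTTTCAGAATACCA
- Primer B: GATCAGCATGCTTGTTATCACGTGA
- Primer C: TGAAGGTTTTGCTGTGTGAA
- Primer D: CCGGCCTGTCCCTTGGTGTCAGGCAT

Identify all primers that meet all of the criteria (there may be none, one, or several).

Primer B only.

Primer A (22 nt, A=7 T=7 G=4 C=4): length 22 ✓; longest run = 3 ✓; Tm = 2·14 + 4·8 = 60°C, outside 63–74°C ✗ — fails.
Primer B (25 nt, A=6 T=8 G=6 C=5): length 25 ✓; longest run = 2 ✓; Tm = 2·14 + 4·11 = 72°C ✓ — passes.
Primer C (20 nt, A=4 T=8 G=7 C=1): length 20, outside 21–25 ✗; longest run = 4 ✓; Tm = 2·12 + 4·8 = 56°C, outside 63–74°C ✗ — fails.
Primer D (26 nt, A=2 T=7 G=8 C=9): length 26, outside 21–25 ✗; longest run = 3 ✓; Tm = 2·9 + 4·17 = 86°C, outside 63–74°C ✗ — fails.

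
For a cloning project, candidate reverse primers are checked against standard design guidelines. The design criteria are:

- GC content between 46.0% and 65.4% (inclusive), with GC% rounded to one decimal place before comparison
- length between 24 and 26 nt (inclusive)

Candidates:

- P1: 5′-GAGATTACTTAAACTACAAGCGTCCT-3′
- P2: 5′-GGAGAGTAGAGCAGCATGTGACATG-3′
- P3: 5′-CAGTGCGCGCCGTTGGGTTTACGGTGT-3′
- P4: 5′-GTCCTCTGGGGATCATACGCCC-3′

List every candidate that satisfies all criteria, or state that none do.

P1 (26 nt, A=9 T=7 G=4 C=6): GC 10/26 = 38.5%, outside 46.0–65.4% ✗; length 26 ✓ — fails.
P2 (25 nt, A=8 T=4 G=10 C=3): GC 13/25 = 52.0% ✓; length 25 ✓ — passes.
P3 (27 nt, A=2 T=8 G=11 C=6): GC 17/27 = 63.0% ✓; length 27, outside 24–26 ✗ — fails.
P4 (22 nt, A=3 T=5 G=6 C=8): GC 14/22 = 63.6% ✓; length 22, outside 24–26 ✗ — fails.

P2 only.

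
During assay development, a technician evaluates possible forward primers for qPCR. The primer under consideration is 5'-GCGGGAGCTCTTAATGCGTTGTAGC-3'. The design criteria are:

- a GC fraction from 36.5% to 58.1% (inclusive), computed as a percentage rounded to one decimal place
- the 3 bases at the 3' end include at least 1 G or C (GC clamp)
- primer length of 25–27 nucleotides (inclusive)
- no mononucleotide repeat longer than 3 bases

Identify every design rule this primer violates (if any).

Meets all criteria.

Base counts: A=4, T=7, G=9, C=5 (length 25).
GC content: GC 14/25 = 56.0% ✓
GC clamp: 3' end AGC has 2 G/C ✓
length: length 25 ✓
homopolymer run: longest run = 3 ✓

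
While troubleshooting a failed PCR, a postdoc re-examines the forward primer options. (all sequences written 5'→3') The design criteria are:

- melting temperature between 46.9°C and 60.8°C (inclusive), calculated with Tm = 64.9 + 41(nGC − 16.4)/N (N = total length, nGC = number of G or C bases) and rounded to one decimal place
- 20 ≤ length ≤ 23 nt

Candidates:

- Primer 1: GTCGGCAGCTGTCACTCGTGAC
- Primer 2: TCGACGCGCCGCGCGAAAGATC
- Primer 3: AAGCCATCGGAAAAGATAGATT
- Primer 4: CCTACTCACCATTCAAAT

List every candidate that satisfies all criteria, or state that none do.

Primer 1 (22 nt, A=3 T=5 G=7 C=7): Tm = 64.9 + 41·(14 − 16.4)/22 = 60.4°C ✓; length 22 ✓ — passes.
Primer 2 (22 nt, A=5 T=2 G=7 C=8): Tm = 64.9 + 41·(15 − 16.4)/22 = 62.3°C, outside 46.9–60.8°C ✗; length 22 ✓ — fails.
Primer 3 (22 nt, A=10 T=4 G=5 C=3): Tm = 64.9 + 41·(8 − 16.4)/22 = 49.2°C ✓; length 22 ✓ — passes.
Primer 4 (18 nt, A=6 T=5 G=0 C=7): Tm = 64.9 + 41·(7 − 16.4)/18 = 43.5°C, outside 46.9–60.8°C ✗; length 18, outside 20–23 ✗ — fails.

Primer 1 and Primer 3.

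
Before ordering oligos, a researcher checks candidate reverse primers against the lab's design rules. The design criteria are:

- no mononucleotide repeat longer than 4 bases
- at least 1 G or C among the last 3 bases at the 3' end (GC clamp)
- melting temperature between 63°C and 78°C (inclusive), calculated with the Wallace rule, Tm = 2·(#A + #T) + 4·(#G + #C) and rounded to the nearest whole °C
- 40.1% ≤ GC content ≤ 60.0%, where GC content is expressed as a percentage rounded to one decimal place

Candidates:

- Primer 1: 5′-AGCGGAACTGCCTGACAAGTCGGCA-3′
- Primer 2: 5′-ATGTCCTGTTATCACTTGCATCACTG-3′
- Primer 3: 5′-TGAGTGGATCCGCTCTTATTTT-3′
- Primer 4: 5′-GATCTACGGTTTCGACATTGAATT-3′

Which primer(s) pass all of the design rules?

Primer 2 only.

Primer 1 (25 nt, A=7 T=3 G=8 C=7): longest run = 2 ✓; 3' end GCA has 2 G/C ✓; Tm = 2·10 + 4·15 = 80°C, outside 63–78°C ✗; GC 15/25 = 60.0% ✓ — fails.
Primer 2 (26 nt, A=5 T=10 G=4 C=7): longest run = 2 ✓; 3' end CTG has 2 G/C ✓; Tm = 2·15 + 4·11 = 74°C ✓; GC 11/26 = 42.3% ✓ — passes.
Primer 3 (22 nt, A=3 T=10 G=5 C=4): longest run = 4 ✓; 3' end TTT has 0 G/C, need ≥1 ✗; Tm = 2·13 + 4·9 = 62°C, outside 63–78°C ✗; GC 9/22 = 40.9% ✓ — fails.
Primer 4 (24 nt, A=6 T=9 G=5 C=4): longest run = 3 ✓; 3' end ATT has 0 G/C, need ≥1 ✗; Tm = 2·15 + 4·9 = 66°C ✓; GC 9/24 = 37.5%, outside 40.1–60.0% ✗ — fails.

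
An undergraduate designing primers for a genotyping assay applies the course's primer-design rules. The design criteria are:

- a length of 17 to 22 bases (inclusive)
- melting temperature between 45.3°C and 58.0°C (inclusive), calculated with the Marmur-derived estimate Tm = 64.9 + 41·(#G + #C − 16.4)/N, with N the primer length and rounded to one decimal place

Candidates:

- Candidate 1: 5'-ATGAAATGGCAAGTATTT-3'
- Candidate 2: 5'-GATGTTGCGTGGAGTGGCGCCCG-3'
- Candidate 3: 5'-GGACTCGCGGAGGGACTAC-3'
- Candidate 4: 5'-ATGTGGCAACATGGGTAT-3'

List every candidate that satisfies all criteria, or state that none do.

Candidate 3 and Candidate 4.

Candidate 1 (18 nt, A=7 T=6 G=4 C=1): length 18 ✓; Tm = 64.9 + 41·(5 − 16.4)/18 = 38.9°C, outside 45.3–58.0°C ✗ — fails.
Candidate 2 (23 nt, A=2 T=5 G=11 C=5): length 23, outside 17–22 ✗; Tm = 64.9 + 41·(16 − 16.4)/23 = 64.2°C, outside 45.3–58.0°C ✗ — fails.
Candidate 3 (19 nt, A=4 T=2 G=8 C=5): length 19 ✓; Tm = 64.9 + 41·(13 − 16.4)/19 = 57.6°C ✓ — passes.
Candidate 4 (18 nt, A=5 T=5 G=6 C=2): length 18 ✓; Tm = 64.9 + 41·(8 − 16.4)/18 = 45.8°C ✓ — passes.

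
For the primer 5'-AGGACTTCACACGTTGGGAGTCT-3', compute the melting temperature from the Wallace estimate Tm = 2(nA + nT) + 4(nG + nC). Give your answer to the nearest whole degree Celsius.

Base counts: A=5, T=6, G=7, C=5 (length 23).
Tm = 2·(5+6) + 4·(7+5) = 2·11 + 4·12 = 22 + 48 = 70°C.

70°C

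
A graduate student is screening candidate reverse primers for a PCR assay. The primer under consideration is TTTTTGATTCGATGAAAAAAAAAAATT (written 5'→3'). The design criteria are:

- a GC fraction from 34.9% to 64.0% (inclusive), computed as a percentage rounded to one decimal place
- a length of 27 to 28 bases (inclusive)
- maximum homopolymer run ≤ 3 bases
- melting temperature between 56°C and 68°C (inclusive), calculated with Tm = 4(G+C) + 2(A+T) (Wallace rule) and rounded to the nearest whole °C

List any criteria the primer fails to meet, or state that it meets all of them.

Base counts: A=13, T=10, G=3, C=1 (length 27).
GC content: GC 4/27 = 14.8%, outside 34.9–64.0% ✗
length: length 27 ✓
homopolymer run: longest run = 11, exceeds 3 ✗
Tm: Tm = 2·23 + 4·4 = 62°C ✓

Fails: GC content, homopolymer run.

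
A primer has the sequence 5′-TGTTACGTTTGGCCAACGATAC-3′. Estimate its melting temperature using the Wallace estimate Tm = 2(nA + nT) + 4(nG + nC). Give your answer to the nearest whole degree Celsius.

Base counts: A=5, T=7, G=5, C=5 (length 22).
Tm = 2·(5+7) + 4·(5+5) = 2·12 + 4·10 = 24 + 40 = 64°C.

64°C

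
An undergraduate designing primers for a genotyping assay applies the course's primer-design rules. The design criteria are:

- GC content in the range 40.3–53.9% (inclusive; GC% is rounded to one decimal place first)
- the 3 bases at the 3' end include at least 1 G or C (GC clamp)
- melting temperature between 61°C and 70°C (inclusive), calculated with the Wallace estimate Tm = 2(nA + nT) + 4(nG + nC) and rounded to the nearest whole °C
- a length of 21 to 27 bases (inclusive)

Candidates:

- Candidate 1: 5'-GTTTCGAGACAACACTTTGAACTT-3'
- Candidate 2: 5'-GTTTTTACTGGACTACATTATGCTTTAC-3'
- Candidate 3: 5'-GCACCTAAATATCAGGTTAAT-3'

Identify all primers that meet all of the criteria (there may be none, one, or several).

None of the candidates satisfy all criteria.

Candidate 1 (24 nt, A=7 T=8 G=4 C=5): GC 9/24 = 37.5%, outside 40.3–53.9% ✗; 3' end CTT has 1 G/C ✓; Tm = 2·15 + 4·9 = 66°C ✓; length 24 ✓ — fails.
Candidate 2 (28 nt, A=6 T=13 G=4 C=5): GC 9/28 = 32.1%, outside 40.3–53.9% ✗; 3' end TAC has 1 G/C ✓; Tm = 2·19 + 4·9 = 74°C, outside 61–70°C ✗; length 28, outside 21–27 ✗ — fails.
Candidate 3 (21 nt, A=8 T=6 G=3 C=4): GC 7/21 = 33.3%, outside 40.3–53.9% ✗; 3' end AAT has 0 G/C, need ≥1 ✗; Tm = 2·14 + 4·7 = 56°C, outside 61–70°C ✗; length 21 ✓ — fails.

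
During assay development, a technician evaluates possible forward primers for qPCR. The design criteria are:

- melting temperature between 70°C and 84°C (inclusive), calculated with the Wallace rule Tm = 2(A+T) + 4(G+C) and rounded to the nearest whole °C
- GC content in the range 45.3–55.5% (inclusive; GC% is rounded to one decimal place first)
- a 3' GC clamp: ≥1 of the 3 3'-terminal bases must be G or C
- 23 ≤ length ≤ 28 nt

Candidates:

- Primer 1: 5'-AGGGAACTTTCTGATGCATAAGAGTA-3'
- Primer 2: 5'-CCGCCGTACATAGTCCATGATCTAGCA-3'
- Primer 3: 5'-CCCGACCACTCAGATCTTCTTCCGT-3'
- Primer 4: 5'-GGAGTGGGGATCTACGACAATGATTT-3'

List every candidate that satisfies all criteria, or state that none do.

Primer 1 (26 nt, A=9 T=7 G=7 C=3): Tm = 2·16 + 4·10 = 72°C ✓; GC 10/26 = 38.5%, outside 45.3–55.5% ✗; 3' end GTA has 1 G/C ✓; length 26 ✓ — fails.
Primer 2 (27 nt, A=7 T=6 G=5 C=9): Tm = 2·13 + 4·14 = 82°C ✓; GC 14/27 = 51.9% ✓; 3' end GCA has 2 G/C ✓; length 27 ✓ — passes.
Primer 3 (25 nt, A=4 T=7 G=3 C=11): Tm = 2·11 + 4·14 = 78°C ✓; GC 14/25 = 56.0%, outside 45.3–55.5% ✗; 3' end CGT has 2 G/C ✓; length 25 ✓ — fails.
Primer 4 (26 nt, A=7 T=7 G=9 C=3): Tm = 2·14 + 4·12 = 76°C ✓; GC 12/26 = 46.2% ✓; 3' end TTT has 0 G/C, need ≥1 ✗; length 26 ✓ — fails.

Primer 2 only.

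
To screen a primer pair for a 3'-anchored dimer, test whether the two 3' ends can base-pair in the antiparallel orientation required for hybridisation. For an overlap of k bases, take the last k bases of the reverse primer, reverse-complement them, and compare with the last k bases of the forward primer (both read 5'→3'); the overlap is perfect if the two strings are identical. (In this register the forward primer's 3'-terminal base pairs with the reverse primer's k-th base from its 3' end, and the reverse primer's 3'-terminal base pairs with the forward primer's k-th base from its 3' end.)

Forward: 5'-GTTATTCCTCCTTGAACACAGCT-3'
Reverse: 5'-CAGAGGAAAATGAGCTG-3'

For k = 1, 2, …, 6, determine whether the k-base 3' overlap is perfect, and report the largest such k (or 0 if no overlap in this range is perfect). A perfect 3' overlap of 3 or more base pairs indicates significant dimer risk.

Longest perfect overlap: 5 complementary base pairs; significant dimer risk (threshold 3).

Last 6 bases (5'→3') — forward …ACAGCT, reverse …GAGCTG.
Reverse complement of the reverse primer's last 6 bases: CAGCTC; its first k bases are the reverse complement of the reverse primer's last k bases, so a perfect k-base overlap needs the forward primer's last k bases to equal them.
Comparing (forward last k vs required): k=1: T vs C ✗; k=2: CT vs CA ✗; k=3: GCT vs CAG ✗; k=4: AGCT vs CAGC ✗; k=5: CAGCT vs CAGCT ✓; k=6: ACAGCT vs CAGCTC ✗.
Only k = 5 is perfect, so the longest perfect 3' overlap is 5.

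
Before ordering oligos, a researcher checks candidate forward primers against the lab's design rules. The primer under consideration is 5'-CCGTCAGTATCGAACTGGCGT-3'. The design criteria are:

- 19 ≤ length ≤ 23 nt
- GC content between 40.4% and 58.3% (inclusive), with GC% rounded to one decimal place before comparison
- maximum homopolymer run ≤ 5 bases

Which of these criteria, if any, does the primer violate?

Base counts: A=4, T=5, G=6, C=6 (length 21).
length: length 21 ✓
GC content: GC 12/21 = 57.1% ✓
homopolymer run: longest run = 2 ✓

Meets all criteria.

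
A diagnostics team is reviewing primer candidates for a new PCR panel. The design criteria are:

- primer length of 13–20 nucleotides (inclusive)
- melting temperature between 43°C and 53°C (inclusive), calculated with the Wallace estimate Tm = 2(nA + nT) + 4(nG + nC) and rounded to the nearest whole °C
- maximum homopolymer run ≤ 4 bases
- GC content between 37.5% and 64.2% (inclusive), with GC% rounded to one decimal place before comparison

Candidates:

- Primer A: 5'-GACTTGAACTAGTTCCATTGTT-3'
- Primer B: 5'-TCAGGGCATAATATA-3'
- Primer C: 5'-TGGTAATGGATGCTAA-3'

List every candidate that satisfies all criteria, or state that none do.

Primer C only.

Primer A (22 nt, A=5 T=9 G=4 C=4): length 22, outside 13–20 ✗; Tm = 2·14 + 4·8 = 60°C, outside 43–53°C ✗; longest run = 2 ✓; GC 8/22 = 36.4%, outside 37.5–64.2% ✗ — fails.
Primer B (15 nt, A=6 T=4 G=3 C=2): length 15 ✓; Tm = 2·10 + 4·5 = 40°C, outside 43–53°C ✗; longest run = 3 ✓; GC 5/15 = 33.3%, outside 37.5–64.2% ✗ — fails.
Primer C (16 nt, A=5 T=5 G=5 C=1): length 16 ✓; Tm = 2·10 + 4·6 = 44°C ✓; longest run = 2 ✓; GC 6/16 = 37.5% ✓ — passes.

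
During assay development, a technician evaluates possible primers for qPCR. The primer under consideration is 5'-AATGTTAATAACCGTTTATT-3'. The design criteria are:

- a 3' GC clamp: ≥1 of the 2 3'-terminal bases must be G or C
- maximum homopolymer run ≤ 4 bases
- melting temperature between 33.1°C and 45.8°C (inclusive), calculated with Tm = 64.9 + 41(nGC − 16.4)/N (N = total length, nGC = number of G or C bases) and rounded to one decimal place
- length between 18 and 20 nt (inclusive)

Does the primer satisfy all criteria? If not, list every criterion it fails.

Base counts: A=7, T=9, G=2, C=2 (length 20).
GC clamp: 3' end TT has 0 G/C, need ≥1 ✗
homopolymer run: longest run = 3 ✓
Tm: Tm = 64.9 + 41·(4 − 16.4)/20 = 39.5°C ✓
length: length 20 ✓

Fails: GC clamp.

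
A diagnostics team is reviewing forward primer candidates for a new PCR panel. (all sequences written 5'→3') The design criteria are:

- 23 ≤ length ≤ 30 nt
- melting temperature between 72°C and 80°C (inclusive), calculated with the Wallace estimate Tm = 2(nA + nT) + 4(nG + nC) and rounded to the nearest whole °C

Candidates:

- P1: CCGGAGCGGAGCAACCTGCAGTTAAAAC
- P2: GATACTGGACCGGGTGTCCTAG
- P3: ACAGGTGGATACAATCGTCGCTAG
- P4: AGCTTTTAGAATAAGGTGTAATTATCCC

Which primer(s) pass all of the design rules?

P3 and P4.

P1 (28 nt, A=9 T=3 G=8 C=8): length 28 ✓; Tm = 2·12 + 4·16 = 88°C, outside 72–80°C ✗ — fails.
P2 (22 nt, A=4 T=5 G=8 C=5): length 22, outside 23–30 ✗; Tm = 2·9 + 4·13 = 70°C, outside 72–80°C ✗ — fails.
P3 (24 nt, A=7 T=5 G=7 C=5): length 24 ✓; Tm = 2·12 + 4·12 = 72°C ✓ — passes.
P4 (28 nt, A=9 T=10 G=5 C=4): length 28 ✓; Tm = 2·19 + 4·9 = 74°C ✓ — passes.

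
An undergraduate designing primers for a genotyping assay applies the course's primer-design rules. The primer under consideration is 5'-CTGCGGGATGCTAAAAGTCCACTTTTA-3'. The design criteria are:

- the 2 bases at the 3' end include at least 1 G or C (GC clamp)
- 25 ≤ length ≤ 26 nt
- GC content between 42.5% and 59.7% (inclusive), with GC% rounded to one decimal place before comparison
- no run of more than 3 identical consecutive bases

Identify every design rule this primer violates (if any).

Base counts: A=7, T=8, G=6, C=6 (length 27).
GC clamp: 3' end TA has 0 G/C, need ≥1 ✗
length: length 27, outside 25–26 ✗
GC content: GC 12/27 = 44.4% ✓
homopolymer run: longest run = 4, exceeds 3 ✗

Fails: GC clamp, length, homopolymer run.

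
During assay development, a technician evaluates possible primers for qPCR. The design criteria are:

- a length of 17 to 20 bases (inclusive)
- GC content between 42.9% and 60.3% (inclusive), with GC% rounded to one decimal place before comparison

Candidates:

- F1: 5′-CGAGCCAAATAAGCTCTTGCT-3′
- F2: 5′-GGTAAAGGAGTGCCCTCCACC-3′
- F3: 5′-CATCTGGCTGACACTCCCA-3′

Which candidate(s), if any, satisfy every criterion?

F3 only.

F1 (21 nt, A=6 T=5 G=4 C=6): length 21, outside 17–20 ✗; GC 10/21 = 47.6% ✓ — fails.
F2 (21 nt, A=5 T=3 G=6 C=7): length 21, outside 17–20 ✗; GC 13/21 = 61.9%, outside 42.9–60.3% ✗ — fails.
F3 (19 nt, A=4 T=4 G=3 C=8): length 19 ✓; GC 11/19 = 57.9% ✓ — passes.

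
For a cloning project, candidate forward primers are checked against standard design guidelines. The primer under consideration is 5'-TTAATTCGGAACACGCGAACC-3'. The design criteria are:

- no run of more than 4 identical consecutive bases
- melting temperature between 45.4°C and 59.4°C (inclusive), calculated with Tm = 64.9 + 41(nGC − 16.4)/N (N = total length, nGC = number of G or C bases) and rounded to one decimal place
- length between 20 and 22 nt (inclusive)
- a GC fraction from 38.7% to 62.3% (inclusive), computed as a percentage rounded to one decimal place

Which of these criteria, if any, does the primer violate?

Meets all criteria.

Base counts: A=7, T=4, G=4, C=6 (length 21).
homopolymer run: longest run = 2 ✓
Tm: Tm = 64.9 + 41·(10 − 16.4)/21 = 52.4°C ✓
length: length 21 ✓
GC content: GC 10/21 = 47.6% ✓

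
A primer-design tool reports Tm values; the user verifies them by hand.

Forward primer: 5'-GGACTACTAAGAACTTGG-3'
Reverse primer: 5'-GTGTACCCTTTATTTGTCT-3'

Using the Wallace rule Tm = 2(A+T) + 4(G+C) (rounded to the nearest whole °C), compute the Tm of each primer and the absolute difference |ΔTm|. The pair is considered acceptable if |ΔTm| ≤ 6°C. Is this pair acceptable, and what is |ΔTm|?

Forward: A=6 T=4 G=5 C=3 → Tm = 2·10 + 4·8 = 52°C.
Reverse: A=2 T=10 G=3 C=4 → Tm = 2·12 + 4·7 = 52°C.
|ΔTm| = |52 − 52| = 0°C, ≤ 6°C.

|ΔTm| = 0°C; the pair is acceptable.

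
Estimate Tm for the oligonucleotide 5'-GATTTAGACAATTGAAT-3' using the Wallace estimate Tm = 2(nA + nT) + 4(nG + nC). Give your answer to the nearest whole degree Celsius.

42°C

Base counts: A=7, T=6, G=3, C=1 (length 17).
Tm = 2·(7+6) + 4·(3+1) = 2·13 + 4·4 = 26 + 16 = 42°C.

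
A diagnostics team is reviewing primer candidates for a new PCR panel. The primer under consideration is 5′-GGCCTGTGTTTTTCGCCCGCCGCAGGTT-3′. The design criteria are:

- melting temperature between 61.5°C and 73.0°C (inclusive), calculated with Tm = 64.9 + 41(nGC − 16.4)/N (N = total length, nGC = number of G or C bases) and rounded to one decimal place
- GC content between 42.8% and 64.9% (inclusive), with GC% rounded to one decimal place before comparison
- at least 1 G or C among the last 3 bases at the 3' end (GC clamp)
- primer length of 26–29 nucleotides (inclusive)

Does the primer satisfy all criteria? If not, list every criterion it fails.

Base counts: A=1, T=9, G=9, C=9 (length 28).
Tm: Tm = 64.9 + 41·(18 − 16.4)/28 = 67.2°C ✓
GC content: GC 18/28 = 64.3% ✓
GC clamp: 3' end GTT has 1 G/C ✓
length: length 28 ✓

Meets all criteria.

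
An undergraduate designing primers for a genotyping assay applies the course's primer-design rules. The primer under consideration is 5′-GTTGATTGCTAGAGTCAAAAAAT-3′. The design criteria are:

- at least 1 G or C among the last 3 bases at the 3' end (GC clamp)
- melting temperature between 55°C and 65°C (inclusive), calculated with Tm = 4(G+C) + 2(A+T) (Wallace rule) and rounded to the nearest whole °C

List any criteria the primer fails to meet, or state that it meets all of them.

Fails: GC clamp.

Base counts: A=9, T=7, G=5, C=2 (length 23).
GC clamp: 3' end AAT has 0 G/C, need ≥1 ✗
Tm: Tm = 2·16 + 4·7 = 60°C ✓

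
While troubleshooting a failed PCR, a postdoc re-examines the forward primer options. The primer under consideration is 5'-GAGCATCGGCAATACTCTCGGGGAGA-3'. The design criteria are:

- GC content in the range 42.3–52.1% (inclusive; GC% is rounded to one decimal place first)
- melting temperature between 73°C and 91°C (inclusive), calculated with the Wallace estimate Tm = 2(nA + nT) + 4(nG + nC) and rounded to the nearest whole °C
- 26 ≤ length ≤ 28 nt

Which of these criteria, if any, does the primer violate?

Fails: GC content.

Base counts: A=7, T=4, G=9, C=6 (length 26).
GC content: GC 15/26 = 57.7%, outside 42.3–52.1% ✗
Tm: Tm = 2·11 + 4·15 = 82°C ✓
length: length 26 ✓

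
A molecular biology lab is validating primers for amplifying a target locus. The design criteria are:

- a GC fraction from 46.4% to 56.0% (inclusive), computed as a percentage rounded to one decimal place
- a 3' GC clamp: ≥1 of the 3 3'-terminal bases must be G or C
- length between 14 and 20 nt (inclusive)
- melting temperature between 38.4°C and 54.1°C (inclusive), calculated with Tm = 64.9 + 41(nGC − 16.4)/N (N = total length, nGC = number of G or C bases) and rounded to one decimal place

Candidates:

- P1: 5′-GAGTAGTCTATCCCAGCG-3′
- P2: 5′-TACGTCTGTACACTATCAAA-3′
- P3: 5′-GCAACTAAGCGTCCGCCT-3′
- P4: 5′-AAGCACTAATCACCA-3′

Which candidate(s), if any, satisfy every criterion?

P1 only.

P1 (18 nt, A=4 T=4 G=5 C=5): GC 10/18 = 55.6% ✓; 3' end GCG has 3 G/C ✓; length 18 ✓; Tm = 64.9 + 41·(10 − 16.4)/18 = 50.3°C ✓ — passes.
P2 (20 nt, A=7 T=6 G=2 C=5): GC 7/20 = 35.0%, outside 46.4–56.0% ✗; 3' end AAA has 0 G/C, need ≥1 ✗; length 20 ✓; Tm = 64.9 + 41·(7 − 16.4)/20 = 45.6°C ✓ — fails.
P3 (18 nt, A=4 T=3 G=4 C=7): GC 11/18 = 61.1%, outside 46.4–56.0% ✗; 3' end CCT has 2 G/C ✓; length 18 ✓; Tm = 64.9 + 41·(11 − 16.4)/18 = 52.6°C ✓ — fails.
P4 (15 nt, A=7 T=2 G=1 C=5): GC 6/15 = 40.0%, outside 46.4–56.0% ✗; 3' end CCA has 2 G/C ✓; length 15 ✓; Tm = 64.9 + 41·(6 − 16.4)/15 = 36.5°C, outside 38.4–54.1°C ✗ — fails.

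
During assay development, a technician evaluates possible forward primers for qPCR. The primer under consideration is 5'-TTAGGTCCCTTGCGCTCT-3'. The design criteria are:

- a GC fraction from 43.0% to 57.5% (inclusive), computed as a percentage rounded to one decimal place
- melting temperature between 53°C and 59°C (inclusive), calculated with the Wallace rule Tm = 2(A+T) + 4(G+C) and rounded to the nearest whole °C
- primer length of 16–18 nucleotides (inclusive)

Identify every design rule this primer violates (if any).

Base counts: A=1, T=7, G=4, C=6 (length 18).
GC content: GC 10/18 = 55.6% ✓
Tm: Tm = 2·8 + 4·10 = 56°C ✓
length: length 18 ✓

Meets all criteria.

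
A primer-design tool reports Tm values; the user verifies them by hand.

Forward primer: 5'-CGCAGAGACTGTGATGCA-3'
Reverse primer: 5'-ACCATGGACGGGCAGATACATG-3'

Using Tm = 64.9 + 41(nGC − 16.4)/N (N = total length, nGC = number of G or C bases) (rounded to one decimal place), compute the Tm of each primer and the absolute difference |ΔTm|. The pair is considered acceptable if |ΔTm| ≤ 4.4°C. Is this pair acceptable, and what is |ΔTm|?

|ΔTm| = 6.4°C; the pair is not acceptable.

Forward: G+C = 10, N = 18 → Tm = 64.9 + 41·(10 − 16.4)/18 = 50.3°C.
Reverse: G+C = 12, N = 22 → Tm = 64.9 + 41·(12 − 16.4)/22 = 56.7°C.
|ΔTm| = |50.3 − 56.7| = 6.4°C, > 4.4°C.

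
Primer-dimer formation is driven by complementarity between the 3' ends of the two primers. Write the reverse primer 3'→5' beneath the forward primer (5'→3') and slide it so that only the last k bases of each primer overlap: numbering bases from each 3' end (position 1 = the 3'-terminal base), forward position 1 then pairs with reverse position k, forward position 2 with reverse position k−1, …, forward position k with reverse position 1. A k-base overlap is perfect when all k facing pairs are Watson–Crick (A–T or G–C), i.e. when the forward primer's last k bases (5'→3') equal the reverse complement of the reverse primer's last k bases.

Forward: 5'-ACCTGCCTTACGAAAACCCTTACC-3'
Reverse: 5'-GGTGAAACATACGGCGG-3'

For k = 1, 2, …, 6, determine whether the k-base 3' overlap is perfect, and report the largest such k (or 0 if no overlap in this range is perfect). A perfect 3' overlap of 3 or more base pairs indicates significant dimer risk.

Longest perfect overlap: 2 complementary base pairs; below the dimer-risk threshold (threshold 3).

Last 6 bases (5'→3') — forward …CTTACC, reverse …CGGCGG.
Reverse complement of the reverse primer's last 6 bases: CCGCCG; its first k bases are the reverse complement of the reverse primer's last k bases, so a perfect k-base overlap needs the forward primer's last k bases to equal them.
Comparing (forward last k vs required): k=1: C vs C ✓; k=2: CC vs CC ✓; k=3: ACC vs CCG ✗; k=4: TACC vs CCGC ✗; k=5: TTACC vs CCGCC ✗; k=6: CTTACC vs CCGCCG ✗.
Perfect overlaps at k = 1, 2; the largest is 2.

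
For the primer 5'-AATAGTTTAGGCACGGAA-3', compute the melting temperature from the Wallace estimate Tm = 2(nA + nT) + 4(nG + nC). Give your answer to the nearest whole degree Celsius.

50°C

Base counts: A=7, T=4, G=5, C=2 (length 18).
Tm = 2·(7+4) + 4·(5+2) = 2·11 + 4·7 = 22 + 28 = 50°C.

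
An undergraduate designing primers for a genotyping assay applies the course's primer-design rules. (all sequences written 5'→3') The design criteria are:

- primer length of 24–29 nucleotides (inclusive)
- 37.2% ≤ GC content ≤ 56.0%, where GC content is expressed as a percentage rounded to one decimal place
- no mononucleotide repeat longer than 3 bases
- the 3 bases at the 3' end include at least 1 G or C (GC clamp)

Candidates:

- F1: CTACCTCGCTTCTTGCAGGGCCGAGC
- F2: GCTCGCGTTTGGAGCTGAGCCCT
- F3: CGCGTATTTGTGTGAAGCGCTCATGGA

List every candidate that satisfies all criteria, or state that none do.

F3 only.

F1 (26 nt, A=3 T=6 G=7 C=10): length 26 ✓; GC 17/26 = 65.4%, outside 37.2–56.0% ✗; longest run = 3 ✓; 3' end AGC has 2 G/C ✓ — fails.
F2 (23 nt, A=2 T=6 G=8 C=7): length 23, outside 24–29 ✗; GC 15/23 = 65.2%, outside 37.2–56.0% ✗; longest run = 3 ✓; 3' end CCT has 2 G/C ✓ — fails.
F3 (27 nt, A=5 T=8 G=9 C=5): length 27 ✓; GC 14/27 = 51.9% ✓; longest run = 3 ✓; 3' end GGA has 2 G/C ✓ — passes.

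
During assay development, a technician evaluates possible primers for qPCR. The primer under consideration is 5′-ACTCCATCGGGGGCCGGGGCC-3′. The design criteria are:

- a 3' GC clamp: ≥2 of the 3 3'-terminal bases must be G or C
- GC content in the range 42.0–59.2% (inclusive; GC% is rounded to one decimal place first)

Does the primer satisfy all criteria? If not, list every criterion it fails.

Base counts: A=2, T=2, G=9, C=8 (length 21).
GC clamp: 3' end GCC has 3 G/C ✓
GC content: GC 17/21 = 81.0%, outside 42.0–59.2% ✗

Fails: GC content.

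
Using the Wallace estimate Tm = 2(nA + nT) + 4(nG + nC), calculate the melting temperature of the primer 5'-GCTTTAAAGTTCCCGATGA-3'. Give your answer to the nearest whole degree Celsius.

54°C

Base counts: A=5, T=6, G=4, C=4 (length 19).
Tm = 2·(5+6) + 4·(4+4) = 2·11 + 4·8 = 22 + 32 = 54°C.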